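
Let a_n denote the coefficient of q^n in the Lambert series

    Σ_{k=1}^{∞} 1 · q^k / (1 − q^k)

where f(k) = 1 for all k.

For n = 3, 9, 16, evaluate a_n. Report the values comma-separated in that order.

2, 3, 5

d|3:{3,1}  Σf=1+1=2
[q^9] f(9)=1,f(3)=1,f(1)=1 ⇒ 3
[q^16] f(16)=1,f(8)=1,f(4)=1,f(2)=1,f(1)=1 ⇒ 5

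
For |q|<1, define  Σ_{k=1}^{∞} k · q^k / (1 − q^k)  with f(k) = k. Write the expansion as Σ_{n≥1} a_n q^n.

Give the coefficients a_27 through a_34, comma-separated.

q^27  k|27↦f(k): 27:27 9:9 3:3 1:1  a_27=40
d|28:{28,14,7,4,2,1}  Σf=28+14+7+4+2+1=56
n=29: 1·29 29·1  f→[1+29]=30
q^30  k|30↦f(k): 30:30 15:15 10:10 6:6 5:5 3:3 2:2 1:1  a_30=72
[q^31] f(31)=31,f(1)=1 ⇒ 32
n=32: 1·32 2·16 4·8 8·4 16·2 32·1  f→[1+2+4+8+16+32]=63
n=33: 33·1 11·3 3·11 1·33  f→[33+11+3+1]=48
d|34:{34,17,2,1}  Σf=34+17+2+1=54

40, 56, 30, 72, 32, 63, 48, 54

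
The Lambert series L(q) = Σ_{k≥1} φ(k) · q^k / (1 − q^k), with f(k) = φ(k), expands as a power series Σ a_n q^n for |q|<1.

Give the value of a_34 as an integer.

n=34: 1·34 2·17 17·2 34·1  φ→[1+1+16+16]=34

a_34 = 34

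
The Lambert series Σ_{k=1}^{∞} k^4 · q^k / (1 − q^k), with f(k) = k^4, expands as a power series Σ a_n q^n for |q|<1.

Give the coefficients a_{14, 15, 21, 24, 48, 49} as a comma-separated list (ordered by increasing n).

40834, 51332, 196964, 358258, 5732210, 5767203

q^14  k|14↦f(k): 14:38416 7:2401 2:16 1:1  a_14=40834
q^15  k|15↦f(k): 1:1 3:81 5:625 15:50625  a_15=51332
[q^21] f(1)=1,f(3)=81,f(7)=2401,f(21)=194481 ⇒ 196964
[q^24] f(1)=1,f(2)=16,f(3)=81,f(4)=256,f(6)=1296,f(8)=4096,f(12)=20736,f(24)=331776 ⇒ 358258
[q^48] f(1)=1,f(2)=16,f(3)=81,f(4)=256,f(6)=1296,f(8)=4096,f(12)=20736,f(16)=65536,f(24)=331776,f(48)=5308416 ⇒ 5732210
q^49  k|49↦f(k): 49:5764801 7:2401 1:1  a_49=5767203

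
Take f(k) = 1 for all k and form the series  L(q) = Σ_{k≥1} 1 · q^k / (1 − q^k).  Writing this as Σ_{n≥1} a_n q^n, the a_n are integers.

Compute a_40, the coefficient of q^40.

a_40 = 8

[q^40] f(1)=1,f(2)=1,f(4)=1,f(5)=1,f(8)=1,f(10)=1,f(20)=1,f(40)=1 ⇒ 8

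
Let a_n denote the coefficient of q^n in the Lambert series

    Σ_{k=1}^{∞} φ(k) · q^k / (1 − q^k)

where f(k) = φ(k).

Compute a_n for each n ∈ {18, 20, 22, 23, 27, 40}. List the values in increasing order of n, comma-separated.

n=18: 18·1 9·2 6·3 3·6 2·9 1·18  φ→[6+6+2+2+1+1]=18
[q^20] φ(1)=1,φ(2)=1,φ(4)=2,φ(5)=4,φ(10)=4,φ(20)=8 ⇒ 20
[q^22] φ(22)=10,φ(11)=10,φ(2)=1,φ(1)=1 ⇒ 22
[q^23] φ(1)=1,φ(23)=22 ⇒ 23
q^27  k|27↦φ(k): 27:18 9:6 3:2 1:1  a_27=27
d|40:{40,20,10,8,5,4,2,1}  Σφ=16+8+4+4+4+2+1+1=40

18, 20, 22, 23, 27, 40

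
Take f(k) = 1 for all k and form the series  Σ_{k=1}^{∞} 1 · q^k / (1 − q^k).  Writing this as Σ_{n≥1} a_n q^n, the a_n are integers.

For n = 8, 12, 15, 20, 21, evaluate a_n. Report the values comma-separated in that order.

d|8:{8,4,2,1}  Σf=1+1+1+1=4
q^12  k|12↦f(k): 12:1 6:1 4:1 3:1 2:1 1:1  a_12=6
d|15:{1,3,5,15}  Σf=1+1+1+1=4
n=20: 20·1 10·2 5·4 4·5 2·10 1·20  f→[1+1+1+1+1+1]=6
q^21  k|21↦f(k): 1:1 3:1 7:1 21:1  a_21=4

4, 6, 4, 6, 4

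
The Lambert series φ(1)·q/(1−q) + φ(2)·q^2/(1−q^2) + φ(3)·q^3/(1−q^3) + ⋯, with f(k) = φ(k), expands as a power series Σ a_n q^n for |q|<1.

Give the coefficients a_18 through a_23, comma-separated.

n=18: 18·1 9·2 6·3 3·6 2·9 1·18  φ→[6+6+2+2+1+1]=18
q^19  k|19↦φ(k): 19:18 1:1  a_19=19
n=20: 20·1 10·2 5·4 4·5 2·10 1·20  φ→[8+4+4+2+1+1]=20
[q^21] φ(1)=1,φ(3)=2,φ(7)=6,φ(21)=12 ⇒ 21
[q^22] φ(22)=10,φ(11)=10,φ(2)=1,φ(1)=1 ⇒ 22
q^23  k|23↦φ(k): 23:22 1:1  a_23=23

18, 19, 20, 21, 22, 23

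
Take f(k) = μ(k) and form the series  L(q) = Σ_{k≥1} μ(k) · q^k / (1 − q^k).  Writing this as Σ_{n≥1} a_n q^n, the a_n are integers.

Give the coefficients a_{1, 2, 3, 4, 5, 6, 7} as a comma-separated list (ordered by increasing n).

1, 0, 0, 0, 0, 0, 0

q^1  k|1↦μ(k): 1:1  a_1=1
d|2:{1,2}  Σμ=1+(-1)=0
n=3: 3·1 1·3  μ→[(-1)+1]=0
d|4:{4,2,1}  Σμ=0+(-1)+1=0
d|5:{1,5}  Σμ=1+(-1)=0
q^6  k|6↦μ(k): 1:1 2:-1 3:-1 6:1  a_6=0
n=7: 1·7 7·1  μ→[1+(-1)]=0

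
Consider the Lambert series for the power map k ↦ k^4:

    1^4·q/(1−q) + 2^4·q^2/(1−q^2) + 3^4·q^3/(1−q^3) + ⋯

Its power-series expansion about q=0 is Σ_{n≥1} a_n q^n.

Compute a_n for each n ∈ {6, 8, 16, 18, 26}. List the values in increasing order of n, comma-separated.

1394, 4369, 69905, 112931, 485554

d|6:{1,2,3,6}  Σf=1+16+81+1296=1394
d|8:{8,4,2,1}  Σf=4096+256+16+1=4369
q^16  k|16↦f(k): 16:65536 8:4096 4:256 2:16 1:1  a_16=69905
d|18:{18,9,6,3,2,1}  Σf=104976+6561+1296+81+16+1=112931
[q^26] f(26)=456976,f(13)=28561,f(2)=16,f(1)=1 ⇒ 485554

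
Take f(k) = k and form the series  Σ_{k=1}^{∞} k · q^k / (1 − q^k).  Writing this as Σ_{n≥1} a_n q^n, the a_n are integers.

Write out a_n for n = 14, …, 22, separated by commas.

24, 24, 31, 18, 39, 20, 42, 32, 36

n=14: 1·14 2·7 7·2 14·1  f→[1+2+7+14]=24
d|15:{1,3,5,15}  Σf=1+3+5+15=24
[q^16] f(1)=1,f(2)=2,f(4)=4,f(8)=8,f(16)=16 ⇒ 31
q^17  k|17↦f(k): 17:17 1:1  a_17=18
n=18: 1·18 2·9 3·6 6·3 9·2 18·1  f→[1+2+3+6+9+18]=39
q^19  k|19↦f(k): 1:1 19:19  a_19=20
q^20  k|20↦f(k): 20:20 10:10 5:5 4:4 2:2 1:1  a_20=42
n=21: 1·21 3·7 7·3 21·1  f→[1+3+7+21]=32
d|22:{22,11,2,1}  Σf=22+11+2+1=36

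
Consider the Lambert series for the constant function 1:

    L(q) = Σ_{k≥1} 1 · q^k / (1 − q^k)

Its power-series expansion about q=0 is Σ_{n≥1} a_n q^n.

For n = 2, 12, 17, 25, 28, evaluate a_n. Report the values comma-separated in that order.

2, 6, 2, 3, 6

q^2  k|2↦f(k): 1:1 2:1  a_2=2
d|12:{1,2,3,4,6,12}  Σf=1+1+1+1+1+1=6
[q^17] f(1)=1,f(17)=1 ⇒ 2
[q^25] f(1)=1,f(5)=1,f(25)=1 ⇒ 3
q^28  k|28↦f(k): 28:1 14:1 7:1 4:1 2:1 1:1  a_28=6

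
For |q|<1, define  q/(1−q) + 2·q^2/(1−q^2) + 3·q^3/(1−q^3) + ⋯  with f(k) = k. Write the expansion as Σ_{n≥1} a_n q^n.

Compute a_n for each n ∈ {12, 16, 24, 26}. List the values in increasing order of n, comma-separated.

q^12  k|12↦f(k): 1:1 2:2 3:3 4:4 6:6 12:12  a_12=28
n=16: 1·16 2·8 4·4 8·2 16·1  f→[1+2+4+8+16]=31
d|24:{24,12,8,6,4,3,2,1}  Σf=24+12+8+6+4+3+2+1=60
[q^26] f(26)=26,f(13)=13,f(2)=2,f(1)=1 ⇒ 42

28, 31, 60, 42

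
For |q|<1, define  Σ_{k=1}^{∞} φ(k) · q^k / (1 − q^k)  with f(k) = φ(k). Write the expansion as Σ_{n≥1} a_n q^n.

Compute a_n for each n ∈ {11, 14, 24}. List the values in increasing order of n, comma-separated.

[q^11] φ(11)=10,φ(1)=1 ⇒ 11
q^14  k|14↦φ(k): 14:6 7:6 2:1 1:1  a_14=14
d|24:{24,12,8,6,4,3,2,1}  Σφ=8+4+4+2+2+2+1+1=24

11, 14, 24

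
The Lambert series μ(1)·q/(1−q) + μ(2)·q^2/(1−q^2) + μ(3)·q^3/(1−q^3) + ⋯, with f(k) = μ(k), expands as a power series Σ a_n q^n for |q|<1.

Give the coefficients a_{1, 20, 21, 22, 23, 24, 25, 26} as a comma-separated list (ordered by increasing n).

1, 0, 0, 0, 0, 0, 0, 0

q^1  k|1↦μ(k): 1:1  a_1=1
q^20  k|20↦μ(k): 1:1 2:-1 4:0 5:-1 10:1 20:0  a_20=0
d|21:{1,3,7,21}  Σμ=1+(-1)+(-1)+1=0
n=22: 22·1 11·2 2·11 1·22  μ→[1+(-1)+(-1)+1]=0
[q^23] μ(23)=-1,μ(1)=1 ⇒ 0
n=24: 1·24 2·12 3·8 4·6 6·4 8·3 12·2 24·1  μ→[1+(-1)+(-1)+0+1+0+0+0]=0
[q^25] μ(25)=0,μ(5)=-1,μ(1)=1 ⇒ 0
d|26:{26,13,2,1}  Σμ=1+(-1)+(-1)+1=0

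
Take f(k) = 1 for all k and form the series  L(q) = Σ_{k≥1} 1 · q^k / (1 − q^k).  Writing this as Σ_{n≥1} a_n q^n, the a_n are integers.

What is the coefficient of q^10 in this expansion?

n=10: 1·10 2·5 5·2 10·1  f→[1+1+1+1]=4

a_10 = 4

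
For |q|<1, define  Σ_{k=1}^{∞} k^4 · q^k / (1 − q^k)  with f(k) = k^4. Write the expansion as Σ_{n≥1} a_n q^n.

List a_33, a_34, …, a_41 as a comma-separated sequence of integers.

d|33:{33,11,3,1}  Σf=1185921+14641+81+1=1200644
q^34  k|34↦f(k): 34:1336336 17:83521 2:16 1:1  a_34=1419874
d|35:{1,5,7,35}  Σf=1+625+2401+1500625=1503652
[q^36] f(1)=1,f(2)=16,f(3)=81,f(4)=256,f(6)=1296,f(9)=6561,f(12)=20736,f(18)=104976,f(36)=1679616 ⇒ 1813539
q^37  k|37↦f(k): 1:1 37:1874161  a_37=1874162
n=38: 38·1 19·2 2·19 1·38  f→[2085136+130321+16+1]=2215474
n=39: 39·1 13·3 3·13 1·39  f→[2313441+28561+81+1]=2342084
q^40  k|40↦f(k): 40:2560000 20:160000 10:10000 8:4096 5:625 4:256 2:16 1:1  a_40=2734994
d|41:{41,1}  Σf=2825761+1=2825762

1200644, 1419874, 1503652, 1813539, 1874162, 2215474, 2342084, 2734994, 2825762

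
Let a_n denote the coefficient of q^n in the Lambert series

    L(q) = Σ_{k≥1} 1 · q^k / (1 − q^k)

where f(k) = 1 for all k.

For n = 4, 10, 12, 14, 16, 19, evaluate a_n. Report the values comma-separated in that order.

n=4: 1·4 2·2 4·1  f→[1+1+1]=3
q^10  k|10↦f(k): 10:1 5:1 2:1 1:1  a_10=4
d|12:{1,2,3,4,6,12}  Σf=1+1+1+1+1+1=6
n=14: 1·14 2·7 7·2 14·1  f→[1+1+1+1]=4
q^16  k|16↦f(k): 1:1 2:1 4:1 8:1 16:1  a_16=5
n=19: 1·19 19·1  f→[1+1]=2

3, 4, 6, 4, 5, 2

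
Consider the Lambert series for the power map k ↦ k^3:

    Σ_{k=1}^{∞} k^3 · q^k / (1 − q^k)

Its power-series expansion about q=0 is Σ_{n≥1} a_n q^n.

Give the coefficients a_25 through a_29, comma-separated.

15751, 19782, 20440, 25112, 24390

n=25: 1·25 5·5 25·1  f→[1+125+15625]=15751
d|26:{1,2,13,26}  Σf=1+8+2197+17576=19782
q^27  k|27↦f(k): 1:1 3:27 9:729 27:19683  a_27=20440
n=28: 28·1 14·2 7·4 4·7 2·14 1·28  f→[21952+2744+343+64+8+1]=25112
[q^29] f(1)=1,f(29)=24389 ⇒ 24390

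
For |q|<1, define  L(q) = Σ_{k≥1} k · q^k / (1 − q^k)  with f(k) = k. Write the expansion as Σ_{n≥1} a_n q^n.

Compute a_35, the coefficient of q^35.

q^35  k|35↦f(k): 35:35 7:7 5:5 1:1  a_35=48

a_35 = 48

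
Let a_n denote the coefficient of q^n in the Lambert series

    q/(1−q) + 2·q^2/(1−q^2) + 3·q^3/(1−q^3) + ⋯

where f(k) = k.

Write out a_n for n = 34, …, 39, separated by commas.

n=34: 34·1 17·2 2·17 1·34  f→[34+17+2+1]=54
n=35: 1·35 5·7 7·5 35·1  f→[1+5+7+35]=48
[q^36] f(36)=36,f(18)=18,f(12)=12,f(9)=9,f(6)=6,f(4)=4,f(3)=3,f(2)=2,f(1)=1 ⇒ 91
d|37:{1,37}  Σf=1+37=38
d|38:{38,19,2,1}  Σf=38+19+2+1=60
q^39  k|39↦f(k): 1:1 3:3 13:13 39:39  a_39=56

54, 48, 91, 38, 60, 56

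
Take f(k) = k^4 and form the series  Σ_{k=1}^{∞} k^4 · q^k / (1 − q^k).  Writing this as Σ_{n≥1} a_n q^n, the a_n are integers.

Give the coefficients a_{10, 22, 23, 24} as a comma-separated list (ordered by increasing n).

n=10: 1·10 2·5 5·2 10·1  f→[1+16+625+10000]=10642
[q^22] f(22)=234256,f(11)=14641,f(2)=16,f(1)=1 ⇒ 248914
q^23  k|23↦f(k): 1:1 23:279841  a_23=279842
[q^24] f(24)=331776,f(12)=20736,f(8)=4096,f(6)=1296,f(4)=256,f(3)=81,f(2)=16,f(1)=1 ⇒ 358258

10642, 248914, 279842, 358258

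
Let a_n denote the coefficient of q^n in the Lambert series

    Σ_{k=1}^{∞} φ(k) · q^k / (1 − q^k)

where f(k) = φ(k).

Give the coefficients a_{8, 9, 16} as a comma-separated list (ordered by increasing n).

n=8: 1·8 2·4 4·2 8·1  φ→[1+1+2+4]=8
d|9:{1,3,9}  Σφ=1+2+6=9
d|16:{1,2,4,8,16}  Σφ=1+1+2+4+8=16

8, 9, 16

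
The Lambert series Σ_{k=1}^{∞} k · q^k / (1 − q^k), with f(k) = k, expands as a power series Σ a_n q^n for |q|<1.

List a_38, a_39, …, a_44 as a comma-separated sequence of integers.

60, 56, 90, 42, 96, 44, 84

[q^38] f(1)=1,f(2)=2,f(19)=19,f(38)=38 ⇒ 60
q^39  k|39↦f(k): 1:1 3:3 13:13 39:39  a_39=56
q^40  k|40↦f(k): 1:1 2:2 4:4 5:5 8:8 10:10 20:20 40:40  a_40=90
[q^41] f(41)=41,f(1)=1 ⇒ 42
q^42  k|42↦f(k): 42:42 21:21 14:14 7:7 6:6 3:3 2:2 1:1  a_42=96
n=43: 43·1 1·43  f→[43+1]=44
q^44  k|44↦f(k): 1:1 2:2 4:4 11:11 22:22 44:44  a_44=84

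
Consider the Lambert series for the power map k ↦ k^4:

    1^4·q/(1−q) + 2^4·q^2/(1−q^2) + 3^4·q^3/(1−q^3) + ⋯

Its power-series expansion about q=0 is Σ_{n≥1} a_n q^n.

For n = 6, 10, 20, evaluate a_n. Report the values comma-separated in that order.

1394, 10642, 170898

n=6: 1·6 2·3 3·2 6·1  f→[1+16+81+1296]=1394
d|10:{1,2,5,10}  Σf=1+16+625+10000=10642
q^20  k|20↦f(k): 1:1 2:16 4:256 5:625 10:10000 20:160000  a_20=170898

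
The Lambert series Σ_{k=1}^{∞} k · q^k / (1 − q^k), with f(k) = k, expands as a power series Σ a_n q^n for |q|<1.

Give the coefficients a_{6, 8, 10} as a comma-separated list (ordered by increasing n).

d|6:{6,3,2,1}  Σf=6+3+2+1=12
q^8  k|8↦f(k): 8:8 4:4 2:2 1:1  a_8=15
q^10  k|10↦f(k): 1:1 2:2 5:5 10:10  a_10=18

12, 15, 18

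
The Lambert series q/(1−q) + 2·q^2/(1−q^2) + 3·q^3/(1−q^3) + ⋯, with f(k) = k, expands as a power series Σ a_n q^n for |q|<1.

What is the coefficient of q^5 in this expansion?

n=5: 1·5 5·1  f→[1+5]=6

a_5 = 6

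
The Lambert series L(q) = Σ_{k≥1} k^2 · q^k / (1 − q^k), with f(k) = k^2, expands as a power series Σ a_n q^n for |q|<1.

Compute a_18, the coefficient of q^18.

a_18 = 455

n=18: 18·1 9·2 6·3 3·6 2·9 1·18  f→[324+81+36+9+4+1]=455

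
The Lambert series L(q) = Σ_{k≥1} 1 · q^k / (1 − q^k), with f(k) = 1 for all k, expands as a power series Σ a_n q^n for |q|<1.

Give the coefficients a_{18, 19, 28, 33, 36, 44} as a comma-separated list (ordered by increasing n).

6, 2, 6, 4, 9, 6

q^18  k|18↦f(k): 1:1 2:1 3:1 6:1 9:1 18:1  a_18=6
n=19: 1·19 19·1  f→[1+1]=2
n=28: 28·1 14·2 7·4 4·7 2·14 1·28  f→[1+1+1+1+1+1]=6
q^33  k|33↦f(k): 33:1 11:1 3:1 1:1  a_33=4
n=36: 36·1 18·2 12·3 9·4 6·6 4·9 3·12 2·18 1·36  f→[1+1+1+1+1+1+1+1+1]=9
n=44: 1·44 2·22 4·11 11·4 22·2 44·1  f→[1+1+1+1+1+1]=6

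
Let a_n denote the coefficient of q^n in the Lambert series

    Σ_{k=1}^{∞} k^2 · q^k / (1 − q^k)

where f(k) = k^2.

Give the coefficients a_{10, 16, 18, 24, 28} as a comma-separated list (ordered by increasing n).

130, 341, 455, 850, 1050

q^10  k|10↦f(k): 10:100 5:25 2:4 1:1  a_10=130
n=16: 1·16 2·8 4·4 8·2 16·1  f→[1+4+16+64+256]=341
[q^18] f(18)=324,f(9)=81,f(6)=36,f(3)=9,f(2)=4,f(1)=1 ⇒ 455
n=24: 1·24 2·12 3·8 4·6 6·4 8·3 12·2 24·1  f→[1+4+9+16+36+64+144+576]=850
n=28: 28·1 14·2 7·4 4·7 2·14 1·28  f→[784+196+49+16+4+1]=1050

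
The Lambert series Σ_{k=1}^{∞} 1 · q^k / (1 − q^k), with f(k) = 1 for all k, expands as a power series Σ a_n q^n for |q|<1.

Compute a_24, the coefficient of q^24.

[q^24] f(24)=1,f(12)=1,f(8)=1,f(6)=1,f(4)=1,f(3)=1,f(2)=1,f(1)=1 ⇒ 8

a_24 = 8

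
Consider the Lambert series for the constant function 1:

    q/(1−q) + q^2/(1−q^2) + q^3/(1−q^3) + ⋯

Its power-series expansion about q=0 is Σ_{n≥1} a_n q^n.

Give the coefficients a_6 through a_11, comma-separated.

q^6  k|6↦f(k): 1:1 2:1 3:1 6:1  a_6=4
[q^7] f(7)=1,f(1)=1 ⇒ 2
[q^8] f(1)=1,f(2)=1,f(4)=1,f(8)=1 ⇒ 4
d|9:{1,3,9}  Σf=1+1+1=3
[q^10] f(10)=1,f(5)=1,f(2)=1,f(1)=1 ⇒ 4
n=11: 11·1 1·11  f→[1+1]=2

4, 2, 4, 3, 4, 2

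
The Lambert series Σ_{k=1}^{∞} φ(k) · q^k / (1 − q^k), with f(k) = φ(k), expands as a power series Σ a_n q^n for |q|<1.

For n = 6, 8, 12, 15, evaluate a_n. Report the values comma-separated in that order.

[q^6] φ(6)=2,φ(3)=2,φ(2)=1,φ(1)=1 ⇒ 6
d|8:{8,4,2,1}  Σφ=4+2+1+1=8
d|12:{1,2,3,4,6,12}  Σφ=1+1+2+2+2+4=12
n=15: 1·15 3·5 5·3 15·1  φ→[1+2+4+8]=15

6, 8, 12, 15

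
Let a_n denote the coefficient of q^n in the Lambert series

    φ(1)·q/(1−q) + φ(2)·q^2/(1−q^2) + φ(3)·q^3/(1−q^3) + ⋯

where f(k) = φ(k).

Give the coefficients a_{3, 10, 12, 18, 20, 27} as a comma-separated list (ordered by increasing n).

n=3: 1·3 3·1  φ→[1+2]=3
q^10  k|10↦φ(k): 1:1 2:1 5:4 10:4  a_10=10
[q^12] φ(1)=1,φ(2)=1,φ(3)=2,φ(4)=2,φ(6)=2,φ(12)=4 ⇒ 12
n=18: 1·18 2·9 3·6 6·3 9·2 18·1  φ→[1+1+2+2+6+6]=18
d|20:{20,10,5,4,2,1}  Σφ=8+4+4+2+1+1=20
[q^27] φ(1)=1,φ(3)=2,φ(9)=6,φ(27)=18 ⇒ 27

3, 10, 12, 18, 20, 27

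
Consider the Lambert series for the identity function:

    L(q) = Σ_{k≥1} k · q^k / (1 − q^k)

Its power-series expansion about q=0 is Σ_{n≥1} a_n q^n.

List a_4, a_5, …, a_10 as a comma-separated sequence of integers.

7, 6, 12, 8, 15, 13, 18

n=4: 4·1 2·2 1·4  f→[4+2+1]=7
n=5: 5·1 1·5  f→[5+1]=6
q^6  k|6↦f(k): 6:6 3:3 2:2 1:1  a_6=12
[q^7] f(7)=7,f(1)=1 ⇒ 8
n=8: 1·8 2·4 4·2 8·1  f→[1+2+4+8]=15
[q^9] f(1)=1,f(3)=3,f(9)=9 ⇒ 13
[q^10] f(10)=10,f(5)=5,f(2)=2,f(1)=1 ⇒ 18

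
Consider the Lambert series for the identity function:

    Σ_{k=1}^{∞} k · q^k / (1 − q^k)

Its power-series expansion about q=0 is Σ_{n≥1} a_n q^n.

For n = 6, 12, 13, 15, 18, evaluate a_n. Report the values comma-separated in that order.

12, 28, 14, 24, 39

n=6: 1·6 2·3 3·2 6·1  f→[1+2+3+6]=12
[q^12] f(1)=1,f(2)=2,f(3)=3,f(4)=4,f(6)=6,f(12)=12 ⇒ 28
d|13:{1,13}  Σf=1+13=14
[q^15] f(1)=1,f(3)=3,f(5)=5,f(15)=15 ⇒ 24
d|18:{18,9,6,3,2,1}  Σf=18+9+6+3+2+1=39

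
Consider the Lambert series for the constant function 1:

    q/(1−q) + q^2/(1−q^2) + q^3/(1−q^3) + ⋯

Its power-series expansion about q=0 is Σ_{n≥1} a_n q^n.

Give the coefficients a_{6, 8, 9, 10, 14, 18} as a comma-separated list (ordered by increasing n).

q^6  k|6↦f(k): 6:1 3:1 2:1 1:1  a_6=4
n=8: 8·1 4·2 2·4 1·8  f→[1+1+1+1]=4
q^9  k|9↦f(k): 9:1 3:1 1:1  a_9=3
d|10:{10,5,2,1}  Σf=1+1+1+1=4
[q^14] f(1)=1,f(2)=1,f(7)=1,f(14)=1 ⇒ 4
n=18: 1·18 2·9 3·6 6·3 9·2 18·1  f→[1+1+1+1+1+1]=6

4, 4, 3, 4, 4, 6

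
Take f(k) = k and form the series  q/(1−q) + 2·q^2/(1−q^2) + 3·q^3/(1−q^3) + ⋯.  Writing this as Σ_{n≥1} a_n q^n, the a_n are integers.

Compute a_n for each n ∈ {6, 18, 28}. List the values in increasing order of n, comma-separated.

n=6: 1·6 2·3 3·2 6·1  f→[1+2+3+6]=12
n=18: 18·1 9·2 6·3 3·6 2·9 1·18  f→[18+9+6+3+2+1]=39
n=28: 1·28 2·14 4·7 7·4 14·2 28·1  f→[1+2+4+7+14+28]=56

12, 39, 56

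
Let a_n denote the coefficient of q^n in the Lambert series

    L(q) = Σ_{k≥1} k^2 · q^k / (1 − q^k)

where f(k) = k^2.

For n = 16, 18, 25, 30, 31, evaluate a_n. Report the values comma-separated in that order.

341, 455, 651, 1300, 962

q^16  k|16↦f(k): 16:256 8:64 4:16 2:4 1:1  a_16=341
q^18  k|18↦f(k): 18:324 9:81 6:36 3:9 2:4 1:1  a_18=455
q^25  k|25↦f(k): 1:1 5:25 25:625  a_25=651
[q^30] f(30)=900,f(15)=225,f(10)=100,f(6)=36,f(5)=25,f(3)=9,f(2)=4,f(1)=1 ⇒ 1300
q^31  k|31↦f(k): 1:1 31:961  a_31=962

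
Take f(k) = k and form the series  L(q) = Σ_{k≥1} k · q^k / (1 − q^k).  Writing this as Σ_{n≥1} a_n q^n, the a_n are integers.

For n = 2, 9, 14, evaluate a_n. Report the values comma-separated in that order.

d|2:{2,1}  Σf=2+1=3
q^9  k|9↦f(k): 1:1 3:3 9:9  a_9=13
q^14  k|14↦f(k): 14:14 7:7 2:2 1:1  a_14=24

3, 13, 24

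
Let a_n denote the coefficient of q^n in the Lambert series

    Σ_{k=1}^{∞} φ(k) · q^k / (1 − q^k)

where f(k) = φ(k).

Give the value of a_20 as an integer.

d|20:{1,2,4,5,10,20}  Σφ=1+1+2+4+4+8=20

a_20 = 20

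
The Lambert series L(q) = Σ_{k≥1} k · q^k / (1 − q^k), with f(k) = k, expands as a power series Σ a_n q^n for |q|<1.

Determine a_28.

a_28 = 56

d|28:{28,14,7,4,2,1}  Σf=28+14+7+4+2+1=56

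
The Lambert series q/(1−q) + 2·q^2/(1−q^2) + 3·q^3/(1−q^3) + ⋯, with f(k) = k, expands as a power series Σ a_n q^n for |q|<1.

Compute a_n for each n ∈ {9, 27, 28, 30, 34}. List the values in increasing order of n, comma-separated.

n=9: 1·9 3·3 9·1  f→[1+3+9]=13
[q^27] f(1)=1,f(3)=3,f(9)=9,f(27)=27 ⇒ 40
d|28:{1,2,4,7,14,28}  Σf=1+2+4+7+14+28=56
d|30:{30,15,10,6,5,3,2,1}  Σf=30+15+10+6+5+3+2+1=72
[q^34] f(1)=1,f(2)=2,f(17)=17,f(34)=34 ⇒ 54

13, 40, 56, 72, 54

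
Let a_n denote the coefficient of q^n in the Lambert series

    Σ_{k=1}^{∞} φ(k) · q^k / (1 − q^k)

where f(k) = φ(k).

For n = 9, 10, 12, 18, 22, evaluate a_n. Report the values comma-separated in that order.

[q^9] φ(1)=1,φ(3)=2,φ(9)=6 ⇒ 9
n=10: 1·10 2·5 5·2 10·1  φ→[1+1+4+4]=10
n=12: 12·1 6·2 4·3 3·4 2·6 1·12  φ→[4+2+2+2+1+1]=12
[q^18] φ(1)=1,φ(2)=1,φ(3)=2,φ(6)=2,φ(9)=6,φ(18)=6 ⇒ 18
[q^22] φ(1)=1,φ(2)=1,φ(11)=10,φ(22)=10 ⇒ 22

9, 10, 12, 18, 22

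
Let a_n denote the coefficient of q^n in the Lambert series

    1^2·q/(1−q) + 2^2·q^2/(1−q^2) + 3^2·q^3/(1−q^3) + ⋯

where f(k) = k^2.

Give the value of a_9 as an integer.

n=9: 9·1 3·3 1·9  f→[81+9+1]=91

a_9 = 91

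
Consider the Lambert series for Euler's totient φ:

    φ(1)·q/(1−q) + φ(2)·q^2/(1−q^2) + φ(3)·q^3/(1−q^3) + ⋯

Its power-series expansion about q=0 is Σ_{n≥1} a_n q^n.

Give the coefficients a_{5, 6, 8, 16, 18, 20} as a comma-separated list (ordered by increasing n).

d|5:{1,5}  Σφ=1+4=5
q^6  k|6↦φ(k): 1:1 2:1 3:2 6:2  a_6=6
q^8  k|8↦φ(k): 8:4 4:2 2:1 1:1  a_8=8
[q^16] φ(1)=1,φ(2)=1,φ(4)=2,φ(8)=4,φ(16)=8 ⇒ 16
d|18:{1,2,3,6,9,18}  Σφ=1+1+2+2+6+6=18
n=20: 20·1 10·2 5·4 4·5 2·10 1·20  φ→[8+4+4+2+1+1]=20

5, 6, 8, 16, 18, 20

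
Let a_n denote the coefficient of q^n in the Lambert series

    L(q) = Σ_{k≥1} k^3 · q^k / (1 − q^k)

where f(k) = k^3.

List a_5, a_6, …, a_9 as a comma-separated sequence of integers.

126, 252, 344, 585, 757

[q^5] f(5)=125,f(1)=1 ⇒ 126
d|6:{6,3,2,1}  Σf=216+27+8+1=252
[q^7] f(7)=343,f(1)=1 ⇒ 344
n=8: 8·1 4·2 2·4 1·8  f→[512+64+8+1]=585
[q^9] f(1)=1,f(3)=27,f(9)=729 ⇒ 757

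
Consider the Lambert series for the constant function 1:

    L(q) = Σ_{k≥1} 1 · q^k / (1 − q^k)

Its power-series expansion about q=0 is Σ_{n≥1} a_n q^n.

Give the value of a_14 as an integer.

[q^14] f(14)=1,f(7)=1,f(2)=1,f(1)=1 ⇒ 4

a_14 = 4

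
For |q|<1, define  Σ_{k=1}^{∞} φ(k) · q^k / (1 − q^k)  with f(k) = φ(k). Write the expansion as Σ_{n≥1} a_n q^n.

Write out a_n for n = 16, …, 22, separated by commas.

d|16:{1,2,4,8,16}  Σφ=1+1+2+4+8=16
n=17: 17·1 1·17  φ→[16+1]=17
d|18:{18,9,6,3,2,1}  Σφ=6+6+2+2+1+1=18
q^19  k|19↦φ(k): 19:18 1:1  a_19=19
q^20  k|20↦φ(k): 1:1 2:1 4:2 5:4 10:4 20:8  a_20=20
[q^21] φ(21)=12,φ(7)=6,φ(3)=2,φ(1)=1 ⇒ 21
q^22  k|22↦φ(k): 22:10 11:10 2:1 1:1  a_22=22

16, 17, 18, 19, 20, 21, 22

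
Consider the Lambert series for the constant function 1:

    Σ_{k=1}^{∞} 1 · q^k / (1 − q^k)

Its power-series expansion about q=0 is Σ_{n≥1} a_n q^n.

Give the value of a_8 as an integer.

d|8:{1,2,4,8}  Σf=1+1+1+1=4

a_8 = 4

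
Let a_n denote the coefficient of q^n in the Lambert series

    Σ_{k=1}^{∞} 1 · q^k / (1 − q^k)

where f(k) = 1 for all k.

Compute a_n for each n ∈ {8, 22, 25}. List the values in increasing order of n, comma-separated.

[q^8] f(8)=1,f(4)=1,f(2)=1,f(1)=1 ⇒ 4
[q^22] f(22)=1,f(11)=1,f(2)=1,f(1)=1 ⇒ 4
n=25: 25·1 5·5 1·25  f→[1+1+1]=3

4, 4, 3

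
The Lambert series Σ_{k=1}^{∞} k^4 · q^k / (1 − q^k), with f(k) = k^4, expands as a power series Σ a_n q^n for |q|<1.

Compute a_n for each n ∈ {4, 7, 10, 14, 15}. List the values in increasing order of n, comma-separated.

273, 2402, 10642, 40834, 51332

q^4  k|4↦f(k): 4:256 2:16 1:1  a_4=273
n=7: 1·7 7·1  f→[1+2401]=2402
[q^10] f(1)=1,f(2)=16,f(5)=625,f(10)=10000 ⇒ 10642
n=14: 1·14 2·7 7·2 14·1  f→[1+16+2401+38416]=40834
d|15:{15,5,3,1}  Σf=50625+625+81+1=51332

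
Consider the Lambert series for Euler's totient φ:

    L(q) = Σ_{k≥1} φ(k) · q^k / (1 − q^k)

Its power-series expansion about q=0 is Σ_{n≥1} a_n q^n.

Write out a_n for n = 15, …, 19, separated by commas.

[q^15] φ(1)=1,φ(3)=2,φ(5)=4,φ(15)=8 ⇒ 15
q^16  k|16↦φ(k): 1:1 2:1 4:2 8:4 16:8  a_16=16
d|17:{1,17}  Σφ=1+16=17
[q^18] φ(18)=6,φ(9)=6,φ(6)=2,φ(3)=2,φ(2)=1,φ(1)=1 ⇒ 18
n=19: 19·1 1·19  φ→[18+1]=19

15, 16, 17, 18, 19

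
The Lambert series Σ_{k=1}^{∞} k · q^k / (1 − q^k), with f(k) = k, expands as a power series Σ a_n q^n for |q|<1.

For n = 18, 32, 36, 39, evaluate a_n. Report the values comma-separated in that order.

[q^18] f(1)=1,f(2)=2,f(3)=3,f(6)=6,f(9)=9,f(18)=18 ⇒ 39
q^32  k|32↦f(k): 32:32 16:16 8:8 4:4 2:2 1:1  a_32=63
q^36  k|36↦f(k): 36:36 18:18 12:12 9:9 6:6 4:4 3:3 2:2 1:1  a_36=91
d|39:{39,13,3,1}  Σf=39+13+3+1=56

39, 63, 91, 56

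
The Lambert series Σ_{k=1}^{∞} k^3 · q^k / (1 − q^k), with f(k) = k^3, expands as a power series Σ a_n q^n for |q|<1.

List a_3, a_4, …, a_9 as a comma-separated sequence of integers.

28, 73, 126, 252, 344, 585, 757

n=3: 1·3 3·1  f→[1+27]=28
q^4  k|4↦f(k): 1:1 2:8 4:64  a_4=73
d|5:{5,1}  Σf=125+1=126
q^6  k|6↦f(k): 6:216 3:27 2:8 1:1  a_6=252
[q^7] f(1)=1,f(7)=343 ⇒ 344
q^8  k|8↦f(k): 1:1 2:8 4:64 8:512  a_8=585
q^9  k|9↦f(k): 1:1 3:27 9:729  a_9=757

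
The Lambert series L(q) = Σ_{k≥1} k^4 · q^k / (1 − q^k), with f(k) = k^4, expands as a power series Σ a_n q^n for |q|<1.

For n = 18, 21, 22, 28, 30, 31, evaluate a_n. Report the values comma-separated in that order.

[q^18] f(1)=1,f(2)=16,f(3)=81,f(6)=1296,f(9)=6561,f(18)=104976 ⇒ 112931
d|21:{1,3,7,21}  Σf=1+81+2401+194481=196964
d|22:{22,11,2,1}  Σf=234256+14641+16+1=248914
n=28: 1·28 2·14 4·7 7·4 14·2 28·1  f→[1+16+256+2401+38416+614656]=655746
n=30: 30·1 15·2 10·3 6·5 5·6 3·10 2·15 1·30  f→[810000+50625+10000+1296+625+81+16+1]=872644
q^31  k|31↦f(k): 1:1 31:923521  a_31=923522

112931, 196964, 248914, 655746, 872644, 923522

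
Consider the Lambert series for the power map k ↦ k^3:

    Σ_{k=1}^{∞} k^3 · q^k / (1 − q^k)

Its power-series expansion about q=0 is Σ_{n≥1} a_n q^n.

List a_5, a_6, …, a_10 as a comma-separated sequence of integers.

126, 252, 344, 585, 757, 1134

n=5: 5·1 1·5  f→[125+1]=126
n=6: 1·6 2·3 3·2 6·1  f→[1+8+27+216]=252
d|7:{7,1}  Σf=343+1=344
[q^8] f(1)=1,f(2)=8,f(4)=64,f(8)=512 ⇒ 585
q^9  k|9↦f(k): 1:1 3:27 9:729  a_9=757
[q^10] f(10)=1000,f(5)=125,f(2)=8,f(1)=1 ⇒ 1134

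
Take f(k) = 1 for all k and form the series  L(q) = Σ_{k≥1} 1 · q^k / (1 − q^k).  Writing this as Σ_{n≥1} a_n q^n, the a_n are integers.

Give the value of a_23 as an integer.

d|23:{23,1}  Σf=1+1=2

a_23 = 2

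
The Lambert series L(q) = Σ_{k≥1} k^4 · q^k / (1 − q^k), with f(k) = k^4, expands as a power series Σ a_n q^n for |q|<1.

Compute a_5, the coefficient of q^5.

a_5 = 626

d|5:{1,5}  Σf=1+625=626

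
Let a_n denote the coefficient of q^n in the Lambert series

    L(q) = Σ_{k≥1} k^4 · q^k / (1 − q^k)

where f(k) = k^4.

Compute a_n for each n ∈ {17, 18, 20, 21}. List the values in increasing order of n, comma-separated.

[q^17] f(17)=83521,f(1)=1 ⇒ 83522
n=18: 1·18 2·9 3·6 6·3 9·2 18·1  f→[1+16+81+1296+6561+104976]=112931
n=20: 20·1 10·2 5·4 4·5 2·10 1·20  f→[160000+10000+625+256+16+1]=170898
n=21: 1·21 3·7 7·3 21·1  f→[1+81+2401+194481]=196964

83522, 112931, 170898, 196964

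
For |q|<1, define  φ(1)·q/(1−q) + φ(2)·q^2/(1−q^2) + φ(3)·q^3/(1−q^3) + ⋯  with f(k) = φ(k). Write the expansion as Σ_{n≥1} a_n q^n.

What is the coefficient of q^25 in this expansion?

d|25:{25,5,1}  Σφ=20+4+1=25

a_25 = 25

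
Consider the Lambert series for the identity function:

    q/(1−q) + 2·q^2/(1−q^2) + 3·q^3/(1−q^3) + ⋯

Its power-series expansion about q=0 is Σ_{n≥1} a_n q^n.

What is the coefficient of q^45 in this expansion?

a_45 = 78

n=45: 1·45 3·15 5·9 9·5 15·3 45·1  f→[1+3+5+9+15+45]=78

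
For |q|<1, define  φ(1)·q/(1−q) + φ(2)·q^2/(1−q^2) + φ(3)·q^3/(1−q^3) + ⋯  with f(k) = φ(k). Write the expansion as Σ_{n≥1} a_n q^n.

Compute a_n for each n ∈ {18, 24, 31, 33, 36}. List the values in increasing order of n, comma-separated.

q^18  k|18↦φ(k): 18:6 9:6 6:2 3:2 2:1 1:1  a_18=18
[q^24] φ(1)=1,φ(2)=1,φ(3)=2,φ(4)=2,φ(6)=2,φ(8)=4,φ(12)=4,φ(24)=8 ⇒ 24
d|31:{1,31}  Σφ=1+30=31
n=33: 1·33 3·11 11·3 33·1  φ→[1+2+10+20]=33
d|36:{1,2,3,4,6,9,12,18,36}  Σφ=1+1+2+2+2+6+4+6+12=36

18, 24, 31, 33, 36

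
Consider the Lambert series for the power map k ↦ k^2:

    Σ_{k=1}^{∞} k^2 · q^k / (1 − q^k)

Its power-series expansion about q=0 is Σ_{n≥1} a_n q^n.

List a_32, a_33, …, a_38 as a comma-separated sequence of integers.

1365, 1220, 1450, 1300, 1911, 1370, 1810

d|32:{32,16,8,4,2,1}  Σf=1024+256+64+16+4+1=1365
[q^33] f(1)=1,f(3)=9,f(11)=121,f(33)=1089 ⇒ 1220
n=34: 1·34 2·17 17·2 34·1  f→[1+4+289+1156]=1450
d|35:{1,5,7,35}  Σf=1+25+49+1225=1300
[q^36] f(1)=1,f(2)=4,f(3)=9,f(4)=16,f(6)=36,f(9)=81,f(12)=144,f(18)=324,f(36)=1296 ⇒ 1911
d|37:{1,37}  Σf=1+1369=1370
q^38  k|38↦f(k): 1:1 2:4 19:361 38:1444  a_38=1810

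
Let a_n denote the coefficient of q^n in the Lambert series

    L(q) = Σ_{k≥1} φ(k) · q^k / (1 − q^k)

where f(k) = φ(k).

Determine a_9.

q^9  k|9↦φ(k): 9:6 3:2 1:1  a_9=9

a_9 = 9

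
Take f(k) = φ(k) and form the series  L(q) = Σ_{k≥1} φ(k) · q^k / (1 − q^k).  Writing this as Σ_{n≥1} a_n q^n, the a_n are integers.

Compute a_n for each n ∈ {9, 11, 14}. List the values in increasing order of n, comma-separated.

n=9: 1·9 3·3 9·1  φ→[1+2+6]=9
n=11: 11·1 1·11  φ→[10+1]=11
n=14: 1·14 2·7 7·2 14·1  φ→[1+1+6+6]=14

9, 11, 14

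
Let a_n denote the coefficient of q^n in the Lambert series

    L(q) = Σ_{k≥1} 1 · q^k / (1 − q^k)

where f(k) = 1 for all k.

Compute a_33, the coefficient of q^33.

n=33: 1·33 3·11 11·3 33·1  f→[1+1+1+1]=4

a_33 = 4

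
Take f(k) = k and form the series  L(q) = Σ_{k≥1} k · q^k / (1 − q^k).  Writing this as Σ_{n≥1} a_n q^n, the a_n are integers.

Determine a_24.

q^24  k|24↦f(k): 1:1 2:2 3:3 4:4 6:6 8:8 12:12 24:24  a_24=60

a_24 = 60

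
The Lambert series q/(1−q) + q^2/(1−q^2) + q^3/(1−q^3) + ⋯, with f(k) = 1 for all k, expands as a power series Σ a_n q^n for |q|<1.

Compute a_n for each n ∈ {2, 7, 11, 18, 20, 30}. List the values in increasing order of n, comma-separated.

n=2: 2·1 1·2  f→[1+1]=2
n=7: 7·1 1·7  f→[1+1]=2
q^11  k|11↦f(k): 1:1 11:1  a_11=2
[q^18] f(1)=1,f(2)=1,f(3)=1,f(6)=1,f(9)=1,f(18)=1 ⇒ 6
q^20  k|20↦f(k): 20:1 10:1 5:1 4:1 2:1 1:1  a_20=6
q^30  k|30↦f(k): 30:1 15:1 10:1 6:1 5:1 3:1 2:1 1:1  a_30=8

2, 2, 2, 6, 6, 8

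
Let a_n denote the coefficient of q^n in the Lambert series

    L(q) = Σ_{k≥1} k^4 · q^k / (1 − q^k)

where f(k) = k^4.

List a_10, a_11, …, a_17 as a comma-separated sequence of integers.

[q^10] f(10)=10000,f(5)=625,f(2)=16,f(1)=1 ⇒ 10642
[q^11] f(1)=1,f(11)=14641 ⇒ 14642
[q^12] f(1)=1,f(2)=16,f(3)=81,f(4)=256,f(6)=1296,f(12)=20736 ⇒ 22386
[q^13] f(1)=1,f(13)=28561 ⇒ 28562
[q^14] f(1)=1,f(2)=16,f(7)=2401,f(14)=38416 ⇒ 40834
q^15  k|15↦f(k): 1:1 3:81 5:625 15:50625  a_15=51332
d|16:{16,8,4,2,1}  Σf=65536+4096+256+16+1=69905
q^17  k|17↦f(k): 1:1 17:83521  a_17=83522

10642, 14642, 22386, 28562, 40834, 51332, 69905, 83522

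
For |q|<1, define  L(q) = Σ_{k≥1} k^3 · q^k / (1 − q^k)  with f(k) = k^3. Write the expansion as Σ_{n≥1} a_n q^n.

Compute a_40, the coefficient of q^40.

[q^40] f(40)=64000,f(20)=8000,f(10)=1000,f(8)=512,f(5)=125,f(4)=64,f(2)=8,f(1)=1 ⇒ 73710

a_40 = 73710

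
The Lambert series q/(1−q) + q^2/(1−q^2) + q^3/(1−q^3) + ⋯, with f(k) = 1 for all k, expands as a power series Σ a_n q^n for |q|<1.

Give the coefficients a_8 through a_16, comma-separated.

4, 3, 4, 2, 6, 2, 4, 4, 5

n=8: 8·1 4·2 2·4 1·8  f→[1+1+1+1]=4
n=9: 1·9 3·3 9·1  f→[1+1+1]=3
q^10  k|10↦f(k): 1:1 2:1 5:1 10:1  a_10=4
n=11: 11·1 1·11  f→[1+1]=2
[q^12] f(1)=1,f(2)=1,f(3)=1,f(4)=1,f(6)=1,f(12)=1 ⇒ 6
n=13: 13·1 1·13  f→[1+1]=2
q^14  k|14↦f(k): 1:1 2:1 7:1 14:1  a_14=4
q^15  k|15↦f(k): 15:1 5:1 3:1 1:1  a_15=4
n=16: 1·16 2·8 4·4 8·2 16·1  f→[1+1+1+1+1]=5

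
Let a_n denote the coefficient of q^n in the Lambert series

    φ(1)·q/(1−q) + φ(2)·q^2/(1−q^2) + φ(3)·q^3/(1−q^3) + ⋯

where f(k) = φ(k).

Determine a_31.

n=31: 31·1 1·31  φ→[30+1]=31

a_31 = 31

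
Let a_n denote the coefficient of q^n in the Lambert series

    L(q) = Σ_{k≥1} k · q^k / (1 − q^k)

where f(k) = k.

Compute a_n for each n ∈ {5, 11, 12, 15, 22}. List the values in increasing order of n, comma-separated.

6, 12, 28, 24, 36

n=5: 1·5 5·1  f→[1+5]=6
n=11: 1·11 11·1  f→[1+11]=12
q^12  k|12↦f(k): 1:1 2:2 3:3 4:4 6:6 12:12  a_12=28
[q^15] f(1)=1,f(3)=3,f(5)=5,f(15)=15 ⇒ 24
n=22: 1·22 2·11 11·2 22·1  f→[1+2+11+22]=36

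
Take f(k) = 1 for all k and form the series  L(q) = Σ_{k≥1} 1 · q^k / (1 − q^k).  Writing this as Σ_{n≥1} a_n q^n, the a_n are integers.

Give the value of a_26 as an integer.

q^26  k|26↦f(k): 1:1 2:1 13:1 26:1  a_26=4

a_26 = 4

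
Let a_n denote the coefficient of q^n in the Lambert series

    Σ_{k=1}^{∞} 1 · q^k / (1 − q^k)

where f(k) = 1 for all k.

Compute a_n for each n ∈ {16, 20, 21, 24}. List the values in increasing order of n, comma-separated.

5, 6, 4, 8

[q^16] f(1)=1,f(2)=1,f(4)=1,f(8)=1,f(16)=1 ⇒ 5
q^20  k|20↦f(k): 1:1 2:1 4:1 5:1 10:1 20:1  a_20=6
q^21  k|21↦f(k): 1:1 3:1 7:1 21:1  a_21=4
d|24:{1,2,3,4,6,8,12,24}  Σf=1+1+1+1+1+1+1+1=8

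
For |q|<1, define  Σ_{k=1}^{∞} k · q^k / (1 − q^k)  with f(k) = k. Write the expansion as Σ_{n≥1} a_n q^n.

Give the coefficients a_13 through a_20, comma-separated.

d|13:{1,13}  Σf=1+13=14
q^14  k|14↦f(k): 14:14 7:7 2:2 1:1  a_14=24
[q^15] f(15)=15,f(5)=5,f(3)=3,f(1)=1 ⇒ 24
[q^16] f(16)=16,f(8)=8,f(4)=4,f(2)=2,f(1)=1 ⇒ 31
n=17: 1·17 17·1  f→[1+17]=18
[q^18] f(1)=1,f(2)=2,f(3)=3,f(6)=6,f(9)=9,f(18)=18 ⇒ 39
d|19:{1,19}  Σf=1+19=20
[q^20] f(20)=20,f(10)=10,f(5)=5,f(4)=4,f(2)=2,f(1)=1 ⇒ 42

14, 24, 24, 31, 18, 39, 20, 42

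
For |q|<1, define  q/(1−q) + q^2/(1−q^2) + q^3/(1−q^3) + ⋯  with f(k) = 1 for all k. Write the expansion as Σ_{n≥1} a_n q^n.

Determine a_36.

a_36 = 9

q^36  k|36↦f(k): 1:1 2:1 3:1 4:1 6:1 9:1 12:1 18:1 36:1  a_36=9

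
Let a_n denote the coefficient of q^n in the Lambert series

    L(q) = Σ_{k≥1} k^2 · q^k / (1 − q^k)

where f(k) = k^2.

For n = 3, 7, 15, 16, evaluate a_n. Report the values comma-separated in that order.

q^3  k|3↦f(k): 3:9 1:1  a_3=10
n=7: 7·1 1·7  f→[49+1]=50
q^15  k|15↦f(k): 15:225 5:25 3:9 1:1  a_15=260
q^16  k|16↦f(k): 16:256 8:64 4:16 2:4 1:1  a_16=341

10, 50, 260, 341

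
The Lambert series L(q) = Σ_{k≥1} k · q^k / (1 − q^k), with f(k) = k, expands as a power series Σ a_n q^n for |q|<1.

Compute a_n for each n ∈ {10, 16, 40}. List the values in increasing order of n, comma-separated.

18, 31, 90

n=10: 10·1 5·2 2·5 1·10  f→[10+5+2+1]=18
q^16  k|16↦f(k): 16:16 8:8 4:4 2:2 1:1  a_16=31
n=40: 1·40 2·20 4·10 5·8 8·5 10·4 20·2 40·1  f→[1+2+4+5+8+10+20+40]=90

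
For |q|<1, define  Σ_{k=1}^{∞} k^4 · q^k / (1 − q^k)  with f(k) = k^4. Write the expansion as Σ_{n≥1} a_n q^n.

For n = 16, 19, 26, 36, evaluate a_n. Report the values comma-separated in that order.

n=16: 16·1 8·2 4·4 2·8 1·16  f→[65536+4096+256+16+1]=69905
q^19  k|19↦f(k): 19:130321 1:1  a_19=130322
[q^26] f(26)=456976,f(13)=28561,f(2)=16,f(1)=1 ⇒ 485554
q^36  k|36↦f(k): 1:1 2:16 3:81 4:256 6:1296 9:6561 12:20736 18:104976 36:1679616  a_36=1813539

69905, 130322, 485554, 1813539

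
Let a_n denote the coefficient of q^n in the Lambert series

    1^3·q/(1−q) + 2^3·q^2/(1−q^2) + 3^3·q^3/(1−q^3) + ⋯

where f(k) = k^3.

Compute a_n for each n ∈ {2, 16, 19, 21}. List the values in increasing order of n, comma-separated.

n=2: 2·1 1·2  f→[8+1]=9
q^16  k|16↦f(k): 16:4096 8:512 4:64 2:8 1:1  a_16=4681
[q^19] f(19)=6859,f(1)=1 ⇒ 6860
q^21  k|21↦f(k): 21:9261 7:343 3:27 1:1  a_21=9632

9, 4681, 6860, 9632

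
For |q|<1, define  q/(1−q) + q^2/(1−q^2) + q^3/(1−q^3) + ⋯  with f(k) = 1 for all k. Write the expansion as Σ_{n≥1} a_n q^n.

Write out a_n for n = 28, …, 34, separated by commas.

d|28:{1,2,4,7,14,28}  Σf=1+1+1+1+1+1=6
d|29:{29,1}  Σf=1+1=2
d|30:{1,2,3,5,6,10,15,30}  Σf=1+1+1+1+1+1+1+1=8
[q^31] f(31)=1,f(1)=1 ⇒ 2
[q^32] f(1)=1,f(2)=1,f(4)=1,f(8)=1,f(16)=1,f(32)=1 ⇒ 6
n=33: 1·33 3·11 11·3 33·1  f→[1+1+1+1]=4
d|34:{34,17,2,1}  Σf=1+1+1+1=4

6, 2, 8, 2, 6, 4, 4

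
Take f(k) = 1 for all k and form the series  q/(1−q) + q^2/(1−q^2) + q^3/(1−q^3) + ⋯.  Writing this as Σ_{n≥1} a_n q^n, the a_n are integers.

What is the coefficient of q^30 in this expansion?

a_30 = 8

[q^30] f(30)=1,f(15)=1,f(10)=1,f(6)=1,f(5)=1,f(3)=1,f(2)=1,f(1)=1 ⇒ 8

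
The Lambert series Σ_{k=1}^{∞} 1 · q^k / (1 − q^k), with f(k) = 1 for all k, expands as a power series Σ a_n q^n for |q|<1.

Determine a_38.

n=38: 1·38 2·19 19·2 38·1  f→[1+1+1+1]=4

a_38 = 4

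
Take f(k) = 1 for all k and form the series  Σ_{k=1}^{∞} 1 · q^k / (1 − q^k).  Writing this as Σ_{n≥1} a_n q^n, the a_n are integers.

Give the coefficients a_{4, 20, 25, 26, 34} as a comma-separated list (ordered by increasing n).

[q^4] f(4)=1,f(2)=1,f(1)=1 ⇒ 3
[q^20] f(1)=1,f(2)=1,f(4)=1,f(5)=1,f(10)=1,f(20)=1 ⇒ 6
[q^25] f(25)=1,f(5)=1,f(1)=1 ⇒ 3
n=26: 26·1 13·2 2·13 1·26  f→[1+1+1+1]=4
[q^34] f(1)=1,f(2)=1,f(17)=1,f(34)=1 ⇒ 4

3, 6, 3, 4, 4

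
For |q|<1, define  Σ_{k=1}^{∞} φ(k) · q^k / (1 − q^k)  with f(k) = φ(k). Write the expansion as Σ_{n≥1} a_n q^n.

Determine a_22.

n=22: 22·1 11·2 2·11 1·22  φ→[10+10+1+1]=22

a_22 = 22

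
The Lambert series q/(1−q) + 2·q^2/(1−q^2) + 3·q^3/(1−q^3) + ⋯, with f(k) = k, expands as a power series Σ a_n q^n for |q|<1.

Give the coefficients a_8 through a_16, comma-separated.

[q^8] f(1)=1,f(2)=2,f(4)=4,f(8)=8 ⇒ 15
d|9:{1,3,9}  Σf=1+3+9=13
d|10:{10,5,2,1}  Σf=10+5+2+1=18
[q^11] f(11)=11,f(1)=1 ⇒ 12
n=12: 12·1 6·2 4·3 3·4 2·6 1·12  f→[12+6+4+3+2+1]=28
d|13:{13,1}  Σf=13+1=14
n=14: 14·1 7·2 2·7 1·14  f→[14+7+2+1]=24
[q^15] f(15)=15,f(5)=5,f(3)=3,f(1)=1 ⇒ 24
d|16:{1,2,4,8,16}  Σf=1+2+4+8+16=31

15, 13, 18, 12, 28, 14, 24, 24, 31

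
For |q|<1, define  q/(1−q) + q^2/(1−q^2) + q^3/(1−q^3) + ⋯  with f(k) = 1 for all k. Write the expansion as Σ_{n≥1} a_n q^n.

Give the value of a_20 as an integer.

a_20 = 6

n=20: 1·20 2·10 4·5 5·4 10·2 20·1  f→[1+1+1+1+1+1]=6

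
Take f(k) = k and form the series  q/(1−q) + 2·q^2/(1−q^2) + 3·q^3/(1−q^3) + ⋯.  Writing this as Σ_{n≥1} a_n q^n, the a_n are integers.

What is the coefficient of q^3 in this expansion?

d|3:{3,1}  Σf=3+1=4

a_3 = 4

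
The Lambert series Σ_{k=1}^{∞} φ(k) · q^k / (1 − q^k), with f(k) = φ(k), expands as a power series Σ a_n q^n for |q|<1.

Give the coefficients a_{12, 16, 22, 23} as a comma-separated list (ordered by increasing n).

n=12: 12·1 6·2 4·3 3·4 2·6 1·12  φ→[4+2+2+2+1+1]=12
d|16:{16,8,4,2,1}  Σφ=8+4+2+1+1=16
[q^22] φ(22)=10,φ(11)=10,φ(2)=1,φ(1)=1 ⇒ 22
[q^23] φ(1)=1,φ(23)=22 ⇒ 23

12, 16, 22, 23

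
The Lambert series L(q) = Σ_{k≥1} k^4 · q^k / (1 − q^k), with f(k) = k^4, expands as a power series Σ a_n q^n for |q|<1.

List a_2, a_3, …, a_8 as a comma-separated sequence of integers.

d|2:{2,1}  Σf=16+1=17
q^3  k|3↦f(k): 3:81 1:1  a_3=82
[q^4] f(4)=256,f(2)=16,f(1)=1 ⇒ 273
d|5:{5,1}  Σf=625+1=626
q^6  k|6↦f(k): 1:1 2:16 3:81 6:1296  a_6=1394
d|7:{1,7}  Σf=1+2401=2402
q^8  k|8↦f(k): 1:1 2:16 4:256 8:4096  a_8=4369

17, 82, 273, 626, 1394, 2402, 4369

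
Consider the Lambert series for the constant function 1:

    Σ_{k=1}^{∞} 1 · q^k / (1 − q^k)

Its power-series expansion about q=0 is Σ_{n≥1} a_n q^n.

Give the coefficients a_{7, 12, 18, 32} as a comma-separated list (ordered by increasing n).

2, 6, 6, 6

q^7  k|7↦f(k): 7:1 1:1  a_7=2
d|12:{1,2,3,4,6,12}  Σf=1+1+1+1+1+1=6
q^18  k|18↦f(k): 1:1 2:1 3:1 6:1 9:1 18:1  a_18=6
d|32:{32,16,8,4,2,1}  Σf=1+1+1+1+1+1=6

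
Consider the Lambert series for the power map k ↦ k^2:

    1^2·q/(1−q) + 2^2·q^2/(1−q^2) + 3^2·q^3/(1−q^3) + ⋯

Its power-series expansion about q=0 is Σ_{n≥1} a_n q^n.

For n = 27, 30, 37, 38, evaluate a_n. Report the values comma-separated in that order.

820, 1300, 1370, 1810

n=27: 1·27 3·9 9·3 27·1  f→[1+9+81+729]=820
[q^30] f(1)=1,f(2)=4,f(3)=9,f(5)=25,f(6)=36,f(10)=100,f(15)=225,f(30)=900 ⇒ 1300
d|37:{1,37}  Σf=1+1369=1370
n=38: 38·1 19·2 2·19 1·38  f→[1444+361+4+1]=1810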